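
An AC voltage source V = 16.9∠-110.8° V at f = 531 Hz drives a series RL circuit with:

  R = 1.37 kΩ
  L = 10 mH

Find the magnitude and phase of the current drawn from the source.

Step 1 — Angular frequency: ω = 2π·f = 2π·531 = 3336 rad/s.
Step 2 — Component impedances:
  R: Z = R = 1370 Ω
  L: Z = jωL = j·3336·0.01 = 0 + j33.36 Ω
Step 3 — Series combination: Z_total = R + L = 1370 + j33.36 Ω = 1370∠1.4° Ω.
Step 4 — Source phasor: V = 16.9∠-110.8° V = -6.001 - j15.8 V.
Step 5 — Ohm's law: I = V / Z_total = (-6.001 - j15.8) / (1370 + j33.36) = -0.004659 - j0.01142 A.
Step 6 — Convert to polar: |I| = 0.01233 A, ∠I = -112.2°.

I = 0.01233∠-112.2° A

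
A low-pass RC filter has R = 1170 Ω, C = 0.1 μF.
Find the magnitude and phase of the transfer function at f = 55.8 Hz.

Step 1 — Angular frequency: ω = 2π·55.8 = 350.6 rad/s.
Step 2 — Transfer function: H(jω) = 1/(1 + jωRC).
Step 3 — Denominator: 1 + jωRC = 1 + j·350.6·1170·1e-07 = 1 + j0.04102.
Step 4 — H = 0.9983 - j0.04095.
Step 5 — Magnitude: |H| = 0.9992 (-0.0 dB); phase: φ = -2.3°.

|H| = 0.9992 (-0.0 dB), φ = -2.3°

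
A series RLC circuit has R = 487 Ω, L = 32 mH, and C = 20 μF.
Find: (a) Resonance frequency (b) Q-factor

Step 1 — Resonance condition Im(Z)=0 gives ω₀ = 1/√(LC).
Step 2 — ω₀ = 1/√(0.032·2e-05) = 1250 rad/s.
Step 3 — f₀ = ω₀/(2π) = 198.9 Hz.
Step 4 — Series Q: Q = ω₀L/R = 1250·0.032/487 = 0.08214.

(a) f₀ = 198.9 Hz  (b) Q = 0.08214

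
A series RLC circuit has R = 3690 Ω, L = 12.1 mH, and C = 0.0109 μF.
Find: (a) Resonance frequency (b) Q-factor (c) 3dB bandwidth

Step 1 — Resonance condition Im(Z)=0 gives ω₀ = 1/√(LC).
Step 2 — ω₀ = 1/√(0.0121·1.09e-08) = 8.708e+04 rad/s.
Step 3 — f₀ = ω₀/(2π) = 1.386e+04 Hz.
Step 4 — Series Q: Q = ω₀L/R = 8.708e+04·0.0121/3690 = 0.2855.
Step 5 — 3dB bandwidth: Δω = ω₀/Q = 3.05e+05 rad/s; BW = Δω/(2π) = 4.854e+04 Hz.

(a) f₀ = 1.386e+04 Hz  (b) Q = 0.2855  (c) BW = 4.854e+04 Hz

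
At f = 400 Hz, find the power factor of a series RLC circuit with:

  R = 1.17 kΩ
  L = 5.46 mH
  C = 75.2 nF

Step 1 — Angular frequency: ω = 2π·f = 2π·400 = 2513 rad/s.
Step 2 — Component impedances:
  R: Z = R = 1170 Ω
  L: Z = jωL = j·2513·0.00546 = 0 + j13.72 Ω
  C: Z = 1/(jωC) = -j/(ω·C) = 0 - j5291 Ω
Step 3 — Series combination: Z_total = R + L + C = 1170 - j5277 Ω = 5405∠-77.5° Ω.
Step 4 — Power factor: PF = cos(φ) = Re(Z)/|Z| = 1170/5405.5 = 0.2164.
Step 5 — Type: Im(Z) = -5277 ⇒ leading (phase φ = -77.5°).

PF = 0.2164 (leading, φ = -77.5°)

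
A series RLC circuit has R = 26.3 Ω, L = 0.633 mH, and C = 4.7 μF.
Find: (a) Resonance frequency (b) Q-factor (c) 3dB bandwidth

Step 1 — Resonance: ω₀ = 1/√(LC) = 1/√(0.000633·4.7e-06) = 1.833e+04 rad/s.
Step 2 — f₀ = ω₀/(2π) = 2918 Hz.
Step 3 — Series Q: Q = ω₀L/R = 1.833e+04·0.000633/26.3 = 0.4413.
Step 4 — Bandwidth: Δω = ω₀/Q = 4.155e+04 rad/s; BW = Δω/(2π) = 6613 Hz.

(a) f₀ = 2918 Hz  (b) Q = 0.4413  (c) BW = 6613 Hz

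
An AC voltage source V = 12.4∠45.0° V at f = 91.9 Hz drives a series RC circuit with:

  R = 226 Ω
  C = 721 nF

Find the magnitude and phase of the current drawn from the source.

Step 1 — Angular frequency: ω = 2π·f = 2π·91.9 = 577.4 rad/s.
Step 2 — Component impedances:
  R: Z = R = 226 Ω
  C: Z = 1/(jωC) = -j/(ω·C) = 0 - j2402 Ω
Step 3 — Series combination: Z_total = R + C = 226 - j2402 Ω = 2413∠-84.6° Ω.
Step 4 — Source phasor: V = 12.4∠45.0° V = 8.768 + j8.768 V.
Step 5 — Ohm's law: I = V / Z_total = (8.768 + j8.768) / (226 - j2402) = -0.003278 + j0.003959 A.
Step 6 — Convert to polar: |I| = 0.00514 A, ∠I = 129.6°.

I = 0.00514∠129.6° A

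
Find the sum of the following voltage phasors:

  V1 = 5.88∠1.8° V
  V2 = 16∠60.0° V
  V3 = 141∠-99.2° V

Step 1 — Convert each phasor to rectangular form:
  V1 = 5.88·(cos(1.8°) + j·sin(1.8°)) = 5.877 + j0.1847 V
  V2 = 16·(cos(60.0°) + j·sin(60.0°)) = 8 + j13.86 V
  V3 = 141·(cos(-99.2°) + j·sin(-99.2°)) = -22.54 - j139.2 V
Step 2 — Sum components: V_total = -8.666 - j125.1 V.
Step 3 — Convert to polar: |V_total| = 125.4 V, ∠V_total = -94.0°.

V_total = 125.4∠-94.0° V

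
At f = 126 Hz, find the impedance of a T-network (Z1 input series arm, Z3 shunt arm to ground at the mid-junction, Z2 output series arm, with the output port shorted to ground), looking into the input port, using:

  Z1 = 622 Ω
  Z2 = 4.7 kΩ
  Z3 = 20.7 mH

Step 1 — Angular frequency: ω = 2π·f = 2π·126 = 791.7 rad/s.
Step 2 — Component impedances:
  Z1: Z = R = 622 Ω
  Z2: Z = R = 4700 Ω
  Z3: Z = jωL = j·791.7·0.0207 = 0 + j16.39 Ω
Step 3 — With the output port shorted to ground, the output series arm Z2 runs from the junction to ground; the shunt arm Z3 also runs from the junction to ground. They appear in parallel: Z3 || Z2 = 0.05714 + j16.39 Ω.
Step 4 — Series with input arm Z1: Z_in = Z1 + (Z3 || Z2) = 622.1 + j16.39 Ω = 622.3∠1.5° Ω.

Z = 622.1 + j16.39 Ω = 622.3∠1.5° Ω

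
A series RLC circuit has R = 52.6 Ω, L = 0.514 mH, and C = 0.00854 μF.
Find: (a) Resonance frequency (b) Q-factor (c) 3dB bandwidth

Step 1 — Resonance: ω₀ = 1/√(LC) = 1/√(0.000514·8.54e-09) = 4.773e+05 rad/s.
Step 2 — f₀ = ω₀/(2π) = 7.596e+04 Hz.
Step 3 — Series Q: Q = ω₀L/R = 4.773e+05·0.000514/52.6 = 4.664.
Step 4 — Bandwidth: Δω = ω₀/Q = 1.023e+05 rad/s; BW = Δω/(2π) = 1.629e+04 Hz.

(a) f₀ = 7.596e+04 Hz  (b) Q = 4.664  (c) BW = 1.629e+04 Hz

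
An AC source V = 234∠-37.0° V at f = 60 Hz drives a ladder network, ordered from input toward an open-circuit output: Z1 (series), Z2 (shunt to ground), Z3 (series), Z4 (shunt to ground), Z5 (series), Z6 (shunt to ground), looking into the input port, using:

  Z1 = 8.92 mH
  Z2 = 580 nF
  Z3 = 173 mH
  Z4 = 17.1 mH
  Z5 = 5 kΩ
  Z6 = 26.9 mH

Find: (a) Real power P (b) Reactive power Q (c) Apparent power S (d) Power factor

Step 1 — Angular frequency: ω = 2π·f = 2π·60 = 377 rad/s.
Step 2 — Component impedances:
  Z1: Z = jωL = j·377·0.00892 = 0 + j3.363 Ω
  Z2: Z = 1/(jωC) = -j/(ω·C) = 0 - j4573 Ω
  Z3: Z = jωL = j·377·0.173 = 0 + j65.22 Ω
  Z4: Z = jωL = j·377·0.0171 = 0 + j6.447 Ω
  Z5: Z = R = 5000 Ω
  Z6: Z = jωL = j·377·0.0269 = 0 + j10.14 Ω
Step 3 — Ladder network (open output): work backward from the far end, alternating series and parallel combinations. Z_in = 0.008578 + j76.17 Ω = 76.17∠90.0° Ω.
Step 4 — Source phasor: V = 234∠-37.0° V = 186.9 - j140.8 V.
Step 5 — Current: I = V / Z = -1.849 - j2.454 A = 3.072∠-127.0° A.
Step 6 — Complex power: S = V·I* = 0.08096 + j718.9 VA.
Step 7 — Real power: P = Re(S) = 0.08096 W.
Step 8 — Reactive power: Q = Im(S) = 718.9 VAR.
Step 9 — Apparent power: |S| = 718.9 VA.
Step 10 — Power factor: PF = P/|S| = 0.0001126 (lagging).

(a) P = 0.08096 W  (b) Q = 718.9 VAR  (c) S = 718.9 VA  (d) PF = 0.0001126 (lagging)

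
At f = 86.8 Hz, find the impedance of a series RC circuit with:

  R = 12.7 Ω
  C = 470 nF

Step 1 — Angular frequency: ω = 2π·f = 2π·86.8 = 545.4 rad/s.
Step 2 — Component impedances:
  R: Z = R = 12.7 Ω
  C: Z = 1/(jωC) = -j/(ω·C) = 0 - j3901 Ω
Step 3 — Series combination: Z_total = R + C = 12.7 - j3901 Ω = 3901∠-89.8° Ω.

Z = 12.7 - j3901 Ω = 3901∠-89.8° Ω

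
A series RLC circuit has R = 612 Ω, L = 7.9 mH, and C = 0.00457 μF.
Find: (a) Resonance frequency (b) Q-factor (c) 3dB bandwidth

Step 1 — Resonance: ω₀ = 1/√(LC) = 1/√(0.0079·4.57e-09) = 1.664e+05 rad/s.
Step 2 — f₀ = ω₀/(2π) = 2.649e+04 Hz.
Step 3 — Series Q: Q = ω₀L/R = 1.664e+05·0.0079/612 = 2.148.
Step 4 — Bandwidth: Δω = ω₀/Q = 7.747e+04 rad/s; BW = Δω/(2π) = 1.233e+04 Hz.

(a) f₀ = 2.649e+04 Hz  (b) Q = 2.148  (c) BW = 1.233e+04 Hz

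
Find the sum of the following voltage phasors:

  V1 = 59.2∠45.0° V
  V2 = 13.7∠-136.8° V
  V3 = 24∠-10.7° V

Step 1 — Convert each phasor to rectangular form:
  V1 = 59.2·(cos(45.0°) + j·sin(45.0°)) = 41.86 + j41.86 V
  V2 = 13.7·(cos(-136.8°) + j·sin(-136.8°)) = -9.987 - j9.378 V
  V3 = 24·(cos(-10.7°) + j·sin(-10.7°)) = 23.58 - j4.456 V
Step 2 — Sum components: V_total = 55.46 + j28.03 V.
Step 3 — Convert to polar: |V_total| = 62.14 V, ∠V_total = 26.8°.

V_total = 62.14∠26.8° V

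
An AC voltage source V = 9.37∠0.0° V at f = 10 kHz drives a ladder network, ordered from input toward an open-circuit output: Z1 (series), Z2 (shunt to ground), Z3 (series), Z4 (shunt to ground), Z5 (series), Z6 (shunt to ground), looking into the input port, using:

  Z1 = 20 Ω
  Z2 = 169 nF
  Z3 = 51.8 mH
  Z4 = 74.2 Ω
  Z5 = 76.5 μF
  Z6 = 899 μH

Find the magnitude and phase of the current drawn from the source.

Step 1 — Angular frequency: ω = 2π·f = 2π·1e+04 = 6.283e+04 rad/s.
Step 2 — Component impedances:
  Z1: Z = R = 20 Ω
  Z2: Z = 1/(jωC) = -j/(ω·C) = 0 - j94.17 Ω
  Z3: Z = jωL = j·6.283e+04·0.0518 = 0 + j3255 Ω
  Z4: Z = R = 74.2 Ω
  Z5: Z = 1/(jωC) = -j/(ω·C) = 0 - j0.208 Ω
  Z6: Z = jωL = j·6.283e+04·0.000899 = 0 + j56.49 Ω
Step 3 — Ladder network (open output): work backward from the far end, alternating series and parallel combinations. Z_in = 20.02 - j96.95 Ω = 99∠-78.3° Ω.
Step 4 — Source phasor: V = 9.37∠0.0° V = 9.37 V.
Step 5 — Ohm's law: I = V / Z_total = (9.37) / (20.02 - j96.95) = 0.01914 + j0.09269 A.
Step 6 — Convert to polar: |I| = 0.09465 A, ∠I = 78.3°.

I = 0.09465∠78.3° A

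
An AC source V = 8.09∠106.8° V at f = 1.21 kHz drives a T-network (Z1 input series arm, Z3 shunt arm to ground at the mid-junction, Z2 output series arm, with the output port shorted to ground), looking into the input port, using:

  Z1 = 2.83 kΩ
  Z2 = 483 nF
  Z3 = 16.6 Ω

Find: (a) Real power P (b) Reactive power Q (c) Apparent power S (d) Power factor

Step 1 — Angular frequency: ω = 2π·f = 2π·1210 = 7603 rad/s.
Step 2 — Component impedances:
  Z1: Z = R = 2830 Ω
  Z2: Z = 1/(jωC) = -j/(ω·C) = 0 - j272.3 Ω
  Z3: Z = R = 16.6 Ω
Step 3 — With the output port shorted to ground, the output series arm Z2 runs from the junction to ground; the shunt arm Z3 also runs from the junction to ground. They appear in parallel: Z3 || Z2 = 16.54 - j1.008 Ω.
Step 4 — Series with input arm Z1: Z_in = Z1 + (Z3 || Z2) = 2847 - j1.008 Ω = 2847∠-0.0° Ω.
Step 5 — Source phasor: V = 8.09∠106.8° V = -2.338 + j7.745 V.
Step 6 — Current: I = V / Z = -0.0008224 + j0.00272 A = 0.002842∠106.8° A.
Step 7 — Complex power: S = V·I* = 0.02299 - j8.143e-06 VA.
Step 8 — Real power: P = Re(S) = 0.02299 W.
Step 9 — Reactive power: Q = Im(S) = -8.143e-06 VAR.
Step 10 — Apparent power: |S| = 0.02299 VA.
Step 11 — Power factor: PF = P/|S| = 1 (leading).

(a) P = 0.02299 W  (b) Q = -8.143e-06 VAR  (c) S = 0.02299 VA  (d) PF = 1 (leading)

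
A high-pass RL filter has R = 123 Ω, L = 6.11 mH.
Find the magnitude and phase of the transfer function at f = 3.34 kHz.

Step 1 — Angular frequency: ω = 2π·3340 = 2.099e+04 rad/s.
Step 2 — Transfer function: H(jω) = jωL/(R + jωL).
Step 3 — Numerator jωL = j·128.2; denominator R + jωL = 123 + j128.2.
Step 4 — H = 0.5208 + j0.4996.
Step 5 — Magnitude: |H| = 0.7217 (-2.8 dB); phase: φ = 43.8°.

|H| = 0.7217 (-2.8 dB), φ = 43.8°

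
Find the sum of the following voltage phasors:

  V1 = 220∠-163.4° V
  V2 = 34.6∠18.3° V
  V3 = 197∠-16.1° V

Step 1 — Convert each phasor to rectangular form:
  V1 = 220·(cos(-163.4°) + j·sin(-163.4°)) = -210.8 - j62.85 V
  V2 = 34.6·(cos(18.3°) + j·sin(18.3°)) = 32.85 + j10.86 V
  V3 = 197·(cos(-16.1°) + j·sin(-16.1°)) = 189.3 - j54.63 V
Step 2 — Sum components: V_total = 11.29 - j106.6 V.
Step 3 — Convert to polar: |V_total| = 107.2 V, ∠V_total = -84.0°.

V_total = 107.2∠-84.0° V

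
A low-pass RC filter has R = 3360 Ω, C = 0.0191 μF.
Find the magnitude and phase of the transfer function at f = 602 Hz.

Step 1 — Angular frequency: ω = 2π·602 = 3782 rad/s.
Step 2 — Transfer function: H(jω) = 1/(1 + jωRC).
Step 3 — Denominator: 1 + jωRC = 1 + j·3782·3360·1.91e-08 = 1 + j0.2427.
Step 4 — H = 0.9444 - j0.2292.
Step 5 — Magnitude: |H| = 0.9718 (-0.2 dB); phase: φ = -13.6°.

|H| = 0.9718 (-0.2 dB), φ = -13.6°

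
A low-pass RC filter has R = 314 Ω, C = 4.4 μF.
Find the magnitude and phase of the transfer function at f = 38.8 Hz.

Step 1 — Angular frequency: ω = 2π·38.8 = 243.8 rad/s.
Step 2 — Transfer function: H(jω) = 1/(1 + jωRC).
Step 3 — Denominator: 1 + jωRC = 1 + j·243.8·314·4.4e-06 = 1 + j0.3368.
Step 4 — H = 0.8981 - j0.3025.
Step 5 — Magnitude: |H| = 0.9477 (-0.5 dB); phase: φ = -18.6°.

|H| = 0.9477 (-0.5 dB), φ = -18.6°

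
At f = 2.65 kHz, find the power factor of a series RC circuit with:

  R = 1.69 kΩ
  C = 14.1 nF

Step 1 — Angular frequency: ω = 2π·f = 2π·2650 = 1.665e+04 rad/s.
Step 2 — Component impedances:
  R: Z = R = 1690 Ω
  C: Z = 1/(jωC) = -j/(ω·C) = 0 - j4259 Ω
Step 3 — Series combination: Z_total = R + C = 1690 - j4259 Ω = 4582∠-68.4° Ω.
Step 4 — Power factor: PF = cos(φ) = Re(Z)/|Z| = 1690/4582 = 0.3688.
Step 5 — Type: Im(Z) = -4259 ⇒ leading (phase φ = -68.4°).

PF = 0.3688 (leading, φ = -68.4°)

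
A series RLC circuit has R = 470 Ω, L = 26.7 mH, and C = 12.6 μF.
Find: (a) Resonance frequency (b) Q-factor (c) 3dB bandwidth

Step 1 — Resonance: ω₀ = 1/√(LC) = 1/√(0.0267·1.26e-05) = 1724 rad/s.
Step 2 — f₀ = ω₀/(2π) = 274.4 Hz.
Step 3 — Series Q: Q = ω₀L/R = 1724·0.0267/470 = 0.09794.
Step 4 — Bandwidth: Δω = ω₀/Q = 1.76e+04 rad/s; BW = Δω/(2π) = 2802 Hz.

(a) f₀ = 274.4 Hz  (b) Q = 0.09794  (c) BW = 2802 Hz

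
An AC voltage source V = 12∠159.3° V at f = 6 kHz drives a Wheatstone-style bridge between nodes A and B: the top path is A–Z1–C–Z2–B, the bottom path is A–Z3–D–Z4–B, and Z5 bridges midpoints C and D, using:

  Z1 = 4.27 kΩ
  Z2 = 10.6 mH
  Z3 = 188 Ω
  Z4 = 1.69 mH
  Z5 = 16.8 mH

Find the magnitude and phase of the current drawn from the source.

Step 1 — Angular frequency: ω = 2π·f = 2π·6000 = 3.77e+04 rad/s.
Step 2 — Component impedances:
  Z1: Z = R = 4270 Ω
  Z2: Z = jωL = j·3.77e+04·0.0106 = 0 + j399.6 Ω
  Z3: Z = R = 188 Ω
  Z4: Z = jωL = j·3.77e+04·0.00169 = 0 + j63.71 Ω
  Z5: Z = jωL = j·3.77e+04·0.0168 = 0 + j633.3 Ω
Step 3 — Bridge requires nodal analysis (the Z5 bridge couples midpoints C and D, so the two paths cannot be reduced to a simple series/parallel combination). Setting node B to ground and injecting 1 A at node A, the 3-node admittance system at A, C, D solves to V_A = Z_AB = 180.2 + j57.37 Ω = 189.1∠17.7° Ω.
Step 4 — Source phasor: V = 12∠159.3° V = -11.23 + j4.242 V.
Step 5 — Ohm's law: I = V / Z_total = (-11.23 + j4.242) / (180.2 + j57.37) = -0.04975 + j0.03938 A.
Step 6 — Convert to polar: |I| = 0.06345 A, ∠I = 141.6°.

I = 0.06345∠141.6° A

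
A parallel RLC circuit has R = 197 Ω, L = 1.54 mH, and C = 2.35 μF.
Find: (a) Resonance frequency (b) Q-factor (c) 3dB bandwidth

Step 1 — Resonance: ω₀ = 1/√(LC) = 1/√(0.00154·2.35e-06) = 1.662e+04 rad/s.
Step 2 — f₀ = ω₀/(2π) = 2646 Hz.
Step 3 — Parallel Q: Q = R/(ω₀L) = 197/(1.662e+04·0.00154) = 7.696.
Step 4 — Bandwidth: Δω = ω₀/Q = 2160 rad/s; BW = Δω/(2π) = 343.8 Hz.

(a) f₀ = 2646 Hz  (b) Q = 7.696  (c) BW = 343.8 Hz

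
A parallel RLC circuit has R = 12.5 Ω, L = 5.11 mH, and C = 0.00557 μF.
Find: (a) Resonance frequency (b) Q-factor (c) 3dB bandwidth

Step 1 — Resonance: ω₀ = 1/√(LC) = 1/√(0.00511·5.57e-09) = 1.874e+05 rad/s.
Step 2 — f₀ = ω₀/(2π) = 2.983e+04 Hz.
Step 3 — Parallel Q: Q = R/(ω₀L) = 12.5/(1.874e+05·0.00511) = 0.01305.
Step 4 — Bandwidth: Δω = ω₀/Q = 1.436e+07 rad/s; BW = Δω/(2π) = 2.286e+06 Hz.

(a) f₀ = 2.983e+04 Hz  (b) Q = 0.01305  (c) BW = 2.286e+06 Hz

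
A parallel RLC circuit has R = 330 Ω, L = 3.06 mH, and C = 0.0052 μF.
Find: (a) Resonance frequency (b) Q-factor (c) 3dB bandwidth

Step 1 — Resonance: ω₀ = 1/√(LC) = 1/√(0.00306·5.2e-09) = 2.507e+05 rad/s.
Step 2 — f₀ = ω₀/(2π) = 3.99e+04 Hz.
Step 3 — Parallel Q: Q = R/(ω₀L) = 330/(2.507e+05·0.00306) = 0.4302.
Step 4 — Bandwidth: Δω = ω₀/Q = 5.828e+05 rad/s; BW = Δω/(2π) = 9.275e+04 Hz.

(a) f₀ = 3.99e+04 Hz  (b) Q = 0.4302  (c) BW = 9.275e+04 Hz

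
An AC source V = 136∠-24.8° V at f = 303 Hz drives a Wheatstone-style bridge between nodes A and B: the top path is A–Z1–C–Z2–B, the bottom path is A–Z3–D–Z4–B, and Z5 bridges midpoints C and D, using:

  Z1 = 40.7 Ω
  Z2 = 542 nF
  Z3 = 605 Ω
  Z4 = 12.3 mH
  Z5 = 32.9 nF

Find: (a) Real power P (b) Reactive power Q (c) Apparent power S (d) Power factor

Step 1 — Angular frequency: ω = 2π·f = 2π·303 = 1904 rad/s.
Step 2 — Component impedances:
  Z1: Z = R = 40.7 Ω
  Z2: Z = 1/(jωC) = -j/(ω·C) = 0 - j969.1 Ω
  Z3: Z = R = 605 Ω
  Z4: Z = jωL = j·1904·0.0123 = 0 + j23.42 Ω
  Z5: Z = 1/(jωC) = -j/(ω·C) = 0 - j1.597e+04 Ω
Step 3 — Bridge requires nodal analysis (the Z5 bridge couples midpoints C and D, so the two paths cannot be reduced to a simple series/parallel combination). Setting node B to ground and injecting 1 A at node A, the 3-node admittance system at A, C, D solves to V_A = Z_AB = 430.3 - j259.6 Ω = 502.5∠-31.1° Ω.
Step 4 — Source phasor: V = 136∠-24.8° V = 123.5 - j57.05 V.
Step 5 — Current: I = V / Z = 0.269 + j0.02972 A = 0.2706∠6.3° A.
Step 6 — Complex power: S = V·I* = 31.52 - j19.01 VA.
Step 7 — Real power: P = Re(S) = 31.52 W.
Step 8 — Reactive power: Q = Im(S) = -19.01 VAR.
Step 9 — Apparent power: |S| = 36.81 VA.
Step 10 — Power factor: PF = P/|S| = 0.8562 (leading).

(a) P = 31.52 W  (b) Q = -19.01 VAR  (c) S = 36.81 VA  (d) PF = 0.8562 (leading)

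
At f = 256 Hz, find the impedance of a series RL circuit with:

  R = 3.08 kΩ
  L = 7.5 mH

Step 1 — Angular frequency: ω = 2π·f = 2π·256 = 1608 rad/s.
Step 2 — Component impedances:
  R: Z = R = 3080 Ω
  L: Z = jωL = j·1608·0.0075 = 0 + j12.06 Ω
Step 3 — Series combination: Z_total = R + L = 3080 + j12.06 Ω = 3080∠0.2° Ω.

Z = 3080 + j12.06 Ω = 3080∠0.2° Ω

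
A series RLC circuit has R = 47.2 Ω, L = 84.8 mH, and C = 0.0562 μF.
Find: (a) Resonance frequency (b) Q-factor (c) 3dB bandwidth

Step 1 — Resonance: ω₀ = 1/√(LC) = 1/√(0.0848·5.62e-08) = 1.449e+04 rad/s.
Step 2 — f₀ = ω₀/(2π) = 2305 Hz.
Step 3 — Series Q: Q = ω₀L/R = 1.449e+04·0.0848/47.2 = 26.02.
Step 4 — Bandwidth: Δω = ω₀/Q = 556.6 rad/s; BW = Δω/(2π) = 88.59 Hz.

(a) f₀ = 2305 Hz  (b) Q = 26.02  (c) BW = 88.59 Hz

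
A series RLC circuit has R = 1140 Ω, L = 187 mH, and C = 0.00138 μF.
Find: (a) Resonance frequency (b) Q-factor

Step 1 — Resonance condition Im(Z)=0 gives ω₀ = 1/√(LC).
Step 2 — ω₀ = 1/√(0.187·1.38e-09) = 6.225e+04 rad/s.
Step 3 — f₀ = ω₀/(2π) = 9907 Hz.
Step 4 — Series Q: Q = ω₀L/R = 6.225e+04·0.187/1140 = 10.21.

(a) f₀ = 9907 Hz  (b) Q = 10.21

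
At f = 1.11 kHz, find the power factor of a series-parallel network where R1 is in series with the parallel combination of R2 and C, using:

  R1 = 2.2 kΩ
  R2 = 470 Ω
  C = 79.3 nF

Step 1 — Angular frequency: ω = 2π·f = 2π·1110 = 6974 rad/s.
Step 2 — Component impedances:
  R1: Z = R = 2200 Ω
  R2: Z = R = 470 Ω
  C: Z = 1/(jωC) = -j/(ω·C) = 0 - j1808 Ω
Step 3 — Parallel branch: R2 || C = 1/(1/R2 + 1/C) = 440.3 - j114.4 Ω.
Step 4 — Series with R1: Z_total = R1 + (R2 || C) = 2640 - j114.4 Ω = 2643∠-2.5° Ω.
Step 5 — Power factor: PF = cos(φ) = Re(Z)/|Z| = 2640.3/2642.7 = 0.9991.
Step 6 — Type: Im(Z) = -114.4 ⇒ leading (phase φ = -2.5°).

PF = 0.9991 (leading, φ = -2.5°)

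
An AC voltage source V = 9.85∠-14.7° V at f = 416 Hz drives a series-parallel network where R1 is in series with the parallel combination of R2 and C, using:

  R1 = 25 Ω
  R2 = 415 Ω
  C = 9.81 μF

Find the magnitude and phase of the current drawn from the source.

Step 1 — Angular frequency: ω = 2π·f = 2π·416 = 2614 rad/s.
Step 2 — Component impedances:
  R1: Z = R = 25 Ω
  R2: Z = R = 415 Ω
  C: Z = 1/(jωC) = -j/(ω·C) = 0 - j39 Ω
Step 3 — Parallel branch: R2 || C = 1/(1/R2 + 1/C) = 3.633 - j38.66 Ω.
Step 4 — Series with R1: Z_total = R1 + (R2 || C) = 28.63 - j38.66 Ω = 48.11∠-53.5° Ω.
Step 5 — Source phasor: V = 9.85∠-14.7° V = 9.528 - j2.5 V.
Step 6 — Ohm's law: I = V / Z_total = (9.528 - j2.5) / (28.63 - j38.66) = 0.1596 + j0.1282 A.
Step 7 — Convert to polar: |I| = 0.2048 A, ∠I = 38.8°.

I = 0.2048∠38.8° A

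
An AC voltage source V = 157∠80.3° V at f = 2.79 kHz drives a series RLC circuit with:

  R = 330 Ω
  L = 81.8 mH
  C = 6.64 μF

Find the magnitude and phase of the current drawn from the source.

Step 1 — Angular frequency: ω = 2π·f = 2π·2790 = 1.753e+04 rad/s.
Step 2 — Component impedances:
  R: Z = R = 330 Ω
  L: Z = jωL = j·1.753e+04·0.0818 = 0 + j1434 Ω
  C: Z = 1/(jωC) = -j/(ω·C) = 0 - j8.591 Ω
Step 3 — Series combination: Z_total = R + L + C = 330 + j1425 Ω = 1463∠77.0° Ω.
Step 4 — Source phasor: V = 157∠80.3° V = 26.45 + j154.8 V.
Step 5 — Ohm's law: I = V / Z_total = (26.45 + j154.8) / (330 + j1425) = 0.1071 + j0.006243 A.
Step 6 — Convert to polar: |I| = 0.1073 A, ∠I = 3.3°.

I = 0.1073∠3.3° A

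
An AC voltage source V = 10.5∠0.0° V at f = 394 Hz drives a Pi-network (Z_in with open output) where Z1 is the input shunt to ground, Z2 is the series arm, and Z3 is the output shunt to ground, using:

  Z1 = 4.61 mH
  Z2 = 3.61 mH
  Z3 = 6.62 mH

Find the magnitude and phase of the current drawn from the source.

Step 1 — Angular frequency: ω = 2π·f = 2π·394 = 2476 rad/s.
Step 2 — Component impedances:
  Z1: Z = jωL = j·2476·0.00461 = 0 + j11.41 Ω
  Z2: Z = jωL = j·2476·0.00361 = 0 + j8.937 Ω
  Z3: Z = jωL = j·2476·0.00662 = 0 + j16.39 Ω
Step 3 — With open output, the series arm Z2 and the output shunt Z3 appear in series to ground: Z2 + Z3 = 0 + j25.33 Ω.
Step 4 — Parallel with input shunt Z1: Z_in = Z1 || (Z2 + Z3) = 0 + j7.867 Ω = 7.867∠90.0° Ω.
Step 5 — Source phasor: V = 10.5∠0.0° V = 10.5 V.
Step 6 — Ohm's law: I = V / Z_total = (10.5) / (0 + j7.867) = 0 - j1.335 A.
Step 7 — Convert to polar: |I| = 1.335 A, ∠I = -90.0°.

I = 1.335∠-90.0° A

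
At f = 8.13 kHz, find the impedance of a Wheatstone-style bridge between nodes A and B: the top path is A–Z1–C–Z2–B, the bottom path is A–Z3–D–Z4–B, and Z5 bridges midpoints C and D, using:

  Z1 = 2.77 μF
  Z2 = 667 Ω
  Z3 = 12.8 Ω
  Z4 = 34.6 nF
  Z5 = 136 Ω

Step 1 — Angular frequency: ω = 2π·f = 2π·8130 = 5.108e+04 rad/s.
Step 2 — Component impedances:
  Z1: Z = 1/(jωC) = -j/(ω·C) = 0 - j7.067 Ω
  Z2: Z = R = 667 Ω
  Z3: Z = R = 12.8 Ω
  Z4: Z = 1/(jωC) = -j/(ω·C) = 0 - j565.8 Ω
  Z5: Z = R = 136 Ω
Step 3 — Bridge requires nodal analysis (the Z5 bridge couples midpoints C and D, so the two paths cannot be reduced to a simple series/parallel combination). Setting node B to ground and injecting 1 A at node A, the 3-node admittance system at A, C, D solves to V_A = Z_AB = 277.4 - j322.7 Ω = 425.5∠-49.3° Ω.

Z = 277.4 - j322.7 Ω = 425.5∠-49.3° Ω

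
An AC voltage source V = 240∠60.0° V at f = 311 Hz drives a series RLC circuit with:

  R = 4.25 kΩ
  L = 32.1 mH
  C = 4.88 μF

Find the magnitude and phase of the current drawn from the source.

Step 1 — Angular frequency: ω = 2π·f = 2π·311 = 1954 rad/s.
Step 2 — Component impedances:
  R: Z = R = 4250 Ω
  L: Z = jωL = j·1954·0.0321 = 0 + j62.73 Ω
  C: Z = 1/(jωC) = -j/(ω·C) = 0 - j104.9 Ω
Step 3 — Series combination: Z_total = R + L + C = 4250 - j42.14 Ω = 4250∠-0.6° Ω.
Step 4 — Source phasor: V = 240∠60.0° V = 120 + j207.8 V.
Step 5 — Ohm's law: I = V / Z_total = (120 + j207.8) / (4250 - j42.14) = 0.02775 + j0.04918 A.
Step 6 — Convert to polar: |I| = 0.05647 A, ∠I = 60.6°.

I = 0.05647∠60.6° A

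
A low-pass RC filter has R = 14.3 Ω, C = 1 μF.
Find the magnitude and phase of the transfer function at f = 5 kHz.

Step 1 — Angular frequency: ω = 2π·5000 = 3.142e+04 rad/s.
Step 2 — Transfer function: H(jω) = 1/(1 + jωRC).
Step 3 — Denominator: 1 + jωRC = 1 + j·3.142e+04·14.3·1e-06 = 1 + j0.4492.
Step 4 — H = 0.8321 - j0.3738.
Step 5 — Magnitude: |H| = 0.9122 (-0.8 dB); phase: φ = -24.2°.

|H| = 0.9122 (-0.8 dB), φ = -24.2°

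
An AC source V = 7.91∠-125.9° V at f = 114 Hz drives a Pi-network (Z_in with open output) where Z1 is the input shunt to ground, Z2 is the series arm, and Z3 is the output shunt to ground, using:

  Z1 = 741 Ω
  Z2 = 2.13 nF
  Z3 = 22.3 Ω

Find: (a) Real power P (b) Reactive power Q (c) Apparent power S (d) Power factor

Step 1 — Angular frequency: ω = 2π·f = 2π·114 = 716.3 rad/s.
Step 2 — Component impedances:
  Z1: Z = R = 741 Ω
  Z2: Z = 1/(jωC) = -j/(ω·C) = 0 - j6.554e+05 Ω
  Z3: Z = R = 22.3 Ω
Step 3 — With open output, the series arm Z2 and the output shunt Z3 appear in series to ground: Z2 + Z3 = 22.3 - j6.554e+05 Ω.
Step 4 — Parallel with input shunt Z1: Z_in = Z1 || (Z2 + Z3) = 741 - j0.8377 Ω = 741∠-0.1° Ω.
Step 5 — Source phasor: V = 7.91∠-125.9° V = -4.638 - j6.407 V.
Step 6 — Current: I = V / Z = -0.00625 - j0.008654 A = 0.01067∠-125.8° A.
Step 7 — Complex power: S = V·I* = 0.08444 - j9.546e-05 VA.
Step 8 — Real power: P = Re(S) = 0.08444 W.
Step 9 — Reactive power: Q = Im(S) = -9.546e-05 VAR.
Step 10 — Apparent power: |S| = 0.08444 VA.
Step 11 — Power factor: PF = P/|S| = 1 (leading).

(a) P = 0.08444 W  (b) Q = -9.546e-05 VAR  (c) S = 0.08444 VA  (d) PF = 1 (leading)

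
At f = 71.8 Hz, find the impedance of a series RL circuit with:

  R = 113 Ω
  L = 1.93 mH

Step 1 — Angular frequency: ω = 2π·f = 2π·71.8 = 451.1 rad/s.
Step 2 — Component impedances:
  R: Z = R = 113 Ω
  L: Z = jωL = j·451.1·0.00193 = 0 + j0.8707 Ω
Step 3 — Series combination: Z_total = R + L = 113 + j0.8707 Ω = 113∠0.4° Ω.

Z = 113 + j0.8707 Ω = 113∠0.4° Ω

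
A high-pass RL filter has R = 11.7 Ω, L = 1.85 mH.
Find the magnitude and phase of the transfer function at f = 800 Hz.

Step 1 — Angular frequency: ω = 2π·800 = 5027 rad/s.
Step 2 — Transfer function: H(jω) = jωL/(R + jωL).
Step 3 — Numerator jωL = j·9.299; denominator R + jωL = 11.7 + j9.299.
Step 4 — H = 0.3871 + j0.4871.
Step 5 — Magnitude: |H| = 0.6222 (-4.1 dB); phase: φ = 51.5°.

|H| = 0.6222 (-4.1 dB), φ = 51.5°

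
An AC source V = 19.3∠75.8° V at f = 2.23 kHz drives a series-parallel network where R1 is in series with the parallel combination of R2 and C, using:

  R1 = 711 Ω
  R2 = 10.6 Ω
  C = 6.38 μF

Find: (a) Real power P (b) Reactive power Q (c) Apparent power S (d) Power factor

Step 1 — Angular frequency: ω = 2π·f = 2π·2230 = 1.401e+04 rad/s.
Step 2 — Component impedances:
  R1: Z = R = 711 Ω
  R2: Z = R = 10.6 Ω
  C: Z = 1/(jωC) = -j/(ω·C) = 0 - j11.19 Ω
Step 3 — Parallel branch: R2 || C = 1/(1/R2 + 1/C) = 5.585 - j5.292 Ω.
Step 4 — Series with R1: Z_total = R1 + (R2 || C) = 716.6 - j5.292 Ω = 716.6∠-0.4° Ω.
Step 5 — Source phasor: V = 19.3∠75.8° V = 4.734 + j18.71 V.
Step 6 — Current: I = V / Z = 0.006414 + j0.02616 A = 0.02693∠76.2° A.
Step 7 — Complex power: S = V·I* = 0.5198 - j0.003839 VA.
Step 8 — Real power: P = Re(S) = 0.5198 W.
Step 9 — Reactive power: Q = Im(S) = -0.003839 VAR.
Step 10 — Apparent power: |S| = 0.5198 VA.
Step 11 — Power factor: PF = P/|S| = 1 (leading).

(a) P = 0.5198 W  (b) Q = -0.003839 VAR  (c) S = 0.5198 VA  (d) PF = 1 (leading)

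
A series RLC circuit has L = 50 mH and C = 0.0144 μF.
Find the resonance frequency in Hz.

Step 1 — Resonance condition Im(Z)=0 gives ω₀ = 1/√(LC).
Step 2 — ω₀ = 1/√(0.05·1.44e-08) = 3.727e+04 rad/s.
Step 3 — f₀ = ω₀/(2π) = 5931 Hz.

f₀ = 5931 Hz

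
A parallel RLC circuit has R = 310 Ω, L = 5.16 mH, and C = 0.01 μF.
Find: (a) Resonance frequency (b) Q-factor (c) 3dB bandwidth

Step 1 — Resonance: ω₀ = 1/√(LC) = 1/√(0.00516·1e-08) = 1.392e+05 rad/s.
Step 2 — f₀ = ω₀/(2π) = 2.216e+04 Hz.
Step 3 — Parallel Q: Q = R/(ω₀L) = 310/(1.392e+05·0.00516) = 0.4316.
Step 4 — Bandwidth: Δω = ω₀/Q = 3.226e+05 rad/s; BW = Δω/(2π) = 5.134e+04 Hz.

(a) f₀ = 2.216e+04 Hz  (b) Q = 0.4316  (c) BW = 5.134e+04 Hz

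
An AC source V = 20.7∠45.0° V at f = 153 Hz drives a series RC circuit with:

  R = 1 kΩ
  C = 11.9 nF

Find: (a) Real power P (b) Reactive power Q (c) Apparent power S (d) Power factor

Step 1 — Angular frequency: ω = 2π·f = 2π·153 = 961.3 rad/s.
Step 2 — Component impedances:
  R: Z = R = 1000 Ω
  C: Z = 1/(jωC) = -j/(ω·C) = 0 - j8.741e+04 Ω
Step 3 — Series combination: Z_total = R + C = 1000 - j8.741e+04 Ω = 8.742e+04∠-89.3° Ω.
Step 4 — Source phasor: V = 20.7∠45.0° V = 14.64 + j14.64 V.
Step 5 — Current: I = V / Z = -0.0001655 + j0.0001693 A = 0.0002368∠134.3° A.
Step 6 — Complex power: S = V·I* = 5.607e-05 - j0.004901 VA.
Step 7 — Real power: P = Re(S) = 5.607e-05 W.
Step 8 — Reactive power: Q = Im(S) = -0.004901 VAR.
Step 9 — Apparent power: |S| = 0.004902 VA.
Step 10 — Power factor: PF = P/|S| = 0.01144 (leading).

(a) P = 5.607e-05 W  (b) Q = -0.004901 VAR  (c) S = 0.004902 VA  (d) PF = 0.01144 (leading)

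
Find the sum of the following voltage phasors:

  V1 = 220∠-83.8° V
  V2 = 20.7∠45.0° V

Step 1 — Convert each phasor to rectangular form:
  V1 = 220·(cos(-83.8°) + j·sin(-83.8°)) = 23.76 - j218.7 V
  V2 = 20.7·(cos(45.0°) + j·sin(45.0°)) = 14.64 + j14.64 V
Step 2 — Sum components: V_total = 38.4 - j204.1 V.
Step 3 — Convert to polar: |V_total| = 207.7 V, ∠V_total = -79.3°.

V_total = 207.7∠-79.3° V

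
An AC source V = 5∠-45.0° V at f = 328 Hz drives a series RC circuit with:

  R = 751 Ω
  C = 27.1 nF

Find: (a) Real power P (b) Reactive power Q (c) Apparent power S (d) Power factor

Step 1 — Angular frequency: ω = 2π·f = 2π·328 = 2061 rad/s.
Step 2 — Component impedances:
  R: Z = R = 751 Ω
  C: Z = 1/(jωC) = -j/(ω·C) = 0 - j1.791e+04 Ω
Step 3 — Series combination: Z_total = R + C = 751 - j1.791e+04 Ω = 1.792e+04∠-87.6° Ω.
Step 4 — Source phasor: V = 5∠-45.0° V = 3.536 - j3.536 V.
Step 5 — Current: I = V / Z = 0.0002054 + j0.0001888 A = 0.000279∠42.6° A.
Step 6 — Complex power: S = V·I* = 5.846e-05 - j0.001394 VA.
Step 7 — Real power: P = Re(S) = 5.846e-05 W.
Step 8 — Reactive power: Q = Im(S) = -0.001394 VAR.
Step 9 — Apparent power: |S| = 0.001395 VA.
Step 10 — Power factor: PF = P/|S| = 0.04191 (leading).

(a) P = 5.846e-05 W  (b) Q = -0.001394 VAR  (c) S = 0.001395 VA  (d) PF = 0.04191 (leading)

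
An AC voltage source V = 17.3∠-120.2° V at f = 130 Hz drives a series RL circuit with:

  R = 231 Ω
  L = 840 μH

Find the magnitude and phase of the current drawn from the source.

Step 1 — Angular frequency: ω = 2π·f = 2π·130 = 816.8 rad/s.
Step 2 — Component impedances:
  R: Z = R = 231 Ω
  L: Z = jωL = j·816.8·0.00084 = 0 + j0.6861 Ω
Step 3 — Series combination: Z_total = R + L = 231 + j0.6861 Ω = 231∠0.2° Ω.
Step 4 — Source phasor: V = 17.3∠-120.2° V = -8.702 - j14.95 V.
Step 5 — Ohm's law: I = V / Z_total = (-8.702 - j14.95) / (231 + j0.6861) = -0.03786 - j0.06461 A.
Step 6 — Convert to polar: |I| = 0.07489 A, ∠I = -120.4°.

I = 0.07489∠-120.4° A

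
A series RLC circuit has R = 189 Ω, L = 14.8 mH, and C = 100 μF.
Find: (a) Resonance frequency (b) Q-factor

Step 1 — Resonance condition Im(Z)=0 gives ω₀ = 1/√(LC).
Step 2 — ω₀ = 1/√(0.0148·0.0001) = 822 rad/s.
Step 3 — f₀ = ω₀/(2π) = 130.8 Hz.
Step 4 — Series Q: Q = ω₀L/R = 822·0.0148/189 = 0.06437.

(a) f₀ = 130.8 Hz  (b) Q = 0.06437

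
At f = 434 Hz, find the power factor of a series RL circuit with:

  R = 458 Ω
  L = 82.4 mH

Step 1 — Angular frequency: ω = 2π·f = 2π·434 = 2727 rad/s.
Step 2 — Component impedances:
  R: Z = R = 458 Ω
  L: Z = jωL = j·2727·0.0824 = 0 + j224.7 Ω
Step 3 — Series combination: Z_total = R + L = 458 + j224.7 Ω = 510.1∠26.1° Ω.
Step 4 — Power factor: PF = cos(φ) = Re(Z)/|Z| = 458/510.15 = 0.8978.
Step 5 — Type: Im(Z) = 224.7 ⇒ lagging (phase φ = 26.1°).

PF = 0.8978 (lagging, φ = 26.1°)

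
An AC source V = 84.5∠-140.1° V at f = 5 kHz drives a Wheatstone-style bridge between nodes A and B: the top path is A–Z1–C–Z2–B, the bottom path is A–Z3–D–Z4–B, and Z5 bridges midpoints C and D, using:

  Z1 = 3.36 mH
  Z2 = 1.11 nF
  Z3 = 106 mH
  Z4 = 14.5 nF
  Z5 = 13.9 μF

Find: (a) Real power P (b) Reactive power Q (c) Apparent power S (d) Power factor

Step 1 — Angular frequency: ω = 2π·f = 2π·5000 = 3.142e+04 rad/s.
Step 2 — Component impedances:
  Z1: Z = jωL = j·3.142e+04·0.00336 = 0 + j105.6 Ω
  Z2: Z = 1/(jωC) = -j/(ω·C) = 0 - j2.868e+04 Ω
  Z3: Z = jωL = j·3.142e+04·0.106 = 0 + j3330 Ω
  Z4: Z = 1/(jωC) = -j/(ω·C) = 0 - j2195 Ω
  Z5: Z = 1/(jωC) = -j/(ω·C) = 0 - j2.29 Ω
Step 3 — Bridge requires nodal analysis (the Z5 bridge couples midpoints C and D, so the two paths cannot be reduced to a simple series/parallel combination). Setting node B to ground and injecting 1 A at node A, the 3-node admittance system at A, C, D solves to V_A = Z_AB = 0 - j1939 Ω = 1939∠-90.0° Ω.
Step 4 — Source phasor: V = 84.5∠-140.1° V = -64.83 - j54.2 V.
Step 5 — Current: I = V / Z = 0.02796 - j0.03344 A = 0.04359∠-50.1° A.
Step 6 — Complex power: S = V·I* = 0 - j3.683 VA.
Step 7 — Real power: P = Re(S) = 0 W.
Step 8 — Reactive power: Q = Im(S) = -3.683 VAR.
Step 9 — Apparent power: |S| = 3.683 VA.
Step 10 — Power factor: PF = P/|S| = 0 (leading).

(a) P = 0 W  (b) Q = -3.683 VAR  (c) S = 3.683 VA  (d) PF = 0 (leading)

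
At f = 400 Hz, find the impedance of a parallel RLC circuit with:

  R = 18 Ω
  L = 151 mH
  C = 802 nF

Step 1 — Angular frequency: ω = 2π·f = 2π·400 = 2513 rad/s.
Step 2 — Component impedances:
  R: Z = R = 18 Ω
  L: Z = jωL = j·2513·0.151 = 0 + j379.5 Ω
  C: Z = 1/(jωC) = -j/(ω·C) = 0 - j496.1 Ω
Step 3 — Parallel combination: 1/Z_total = 1/R + 1/L + 1/C; Z_total = 18 + j0.2007 Ω = 18∠0.6° Ω.

Z = 18 + j0.2007 Ω = 18∠0.6° Ω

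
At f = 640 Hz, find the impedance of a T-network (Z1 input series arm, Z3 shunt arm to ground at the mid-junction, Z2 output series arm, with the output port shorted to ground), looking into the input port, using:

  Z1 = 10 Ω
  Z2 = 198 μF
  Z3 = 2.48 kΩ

Step 1 — Angular frequency: ω = 2π·f = 2π·640 = 4021 rad/s.
Step 2 — Component impedances:
  Z1: Z = R = 10 Ω
  Z2: Z = 1/(jωC) = -j/(ω·C) = 0 - j1.256 Ω
  Z3: Z = R = 2480 Ω
Step 3 — With the output port shorted to ground, the output series arm Z2 runs from the junction to ground; the shunt arm Z3 also runs from the junction to ground. They appear in parallel: Z3 || Z2 = 0.0006361 - j1.256 Ω.
Step 4 — Series with input arm Z1: Z_in = Z1 + (Z3 || Z2) = 10 - j1.256 Ω = 10.08∠-7.2° Ω.

Z = 10 - j1.256 Ω = 10.08∠-7.2° Ω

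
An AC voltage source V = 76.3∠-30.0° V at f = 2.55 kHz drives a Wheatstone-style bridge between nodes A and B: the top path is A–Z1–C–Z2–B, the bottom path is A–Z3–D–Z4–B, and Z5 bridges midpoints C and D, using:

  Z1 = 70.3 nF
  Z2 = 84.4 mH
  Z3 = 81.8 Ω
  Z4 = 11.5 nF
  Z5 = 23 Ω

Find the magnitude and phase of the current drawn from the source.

Step 1 — Angular frequency: ω = 2π·f = 2π·2550 = 1.602e+04 rad/s.
Step 2 — Component impedances:
  Z1: Z = 1/(jωC) = -j/(ω·C) = 0 - j887.8 Ω
  Z2: Z = jωL = j·1.602e+04·0.0844 = 0 + j1352 Ω
  Z3: Z = R = 81.8 Ω
  Z4: Z = 1/(jωC) = -j/(ω·C) = 0 - j5427 Ω
  Z5: Z = R = 23 Ω
Step 3 — Bridge requires nodal analysis (the Z5 bridge couples midpoints C and D, so the two paths cannot be reduced to a simple series/parallel combination). Setting node B to ground and injecting 1 A at node A, the 3-node admittance system at A, C, D solves to V_A = Z_AB = 120.9 + j1787 Ω = 1791∠86.1° Ω.
Step 4 — Source phasor: V = 76.3∠-30.0° V = 66.08 - j38.15 V.
Step 5 — Ohm's law: I = V / Z_total = (66.08 - j38.15) / (120.9 + j1787) = -0.01876 - j0.03825 A.
Step 6 — Convert to polar: |I| = 0.04261 A, ∠I = -116.1°.

I = 0.04261∠-116.1° A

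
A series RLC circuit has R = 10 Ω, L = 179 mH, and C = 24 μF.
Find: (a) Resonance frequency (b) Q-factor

Step 1 — Resonance condition Im(Z)=0 gives ω₀ = 1/√(LC).
Step 2 — ω₀ = 1/√(0.179·2.4e-05) = 482.5 rad/s.
Step 3 — f₀ = ω₀/(2π) = 76.79 Hz.
Step 4 — Series Q: Q = ω₀L/R = 482.5·0.179/10 = 8.636.

(a) f₀ = 76.79 Hz  (b) Q = 8.636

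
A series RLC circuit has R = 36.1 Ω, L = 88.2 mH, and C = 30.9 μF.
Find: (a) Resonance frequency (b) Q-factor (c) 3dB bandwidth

Step 1 — Resonance: ω₀ = 1/√(LC) = 1/√(0.0882·3.09e-05) = 605.7 rad/s.
Step 2 — f₀ = ω₀/(2π) = 96.41 Hz.
Step 3 — Series Q: Q = ω₀L/R = 605.7·0.0882/36.1 = 1.48.
Step 4 — Bandwidth: Δω = ω₀/Q = 409.3 rad/s; BW = Δω/(2π) = 65.14 Hz.

(a) f₀ = 96.41 Hz  (b) Q = 1.48  (c) BW = 65.14 Hz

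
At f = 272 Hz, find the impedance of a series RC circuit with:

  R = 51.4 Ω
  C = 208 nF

Step 1 — Angular frequency: ω = 2π·f = 2π·272 = 1709 rad/s.
Step 2 — Component impedances:
  R: Z = R = 51.4 Ω
  C: Z = 1/(jωC) = -j/(ω·C) = 0 - j2813 Ω
Step 3 — Series combination: Z_total = R + C = 51.4 - j2813 Ω = 2814∠-89.0° Ω.

Z = 51.4 - j2813 Ω = 2814∠-89.0° Ω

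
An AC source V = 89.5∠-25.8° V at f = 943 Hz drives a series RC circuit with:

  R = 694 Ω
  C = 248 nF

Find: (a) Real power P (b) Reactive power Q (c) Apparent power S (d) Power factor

Step 1 — Angular frequency: ω = 2π·f = 2π·943 = 5925 rad/s.
Step 2 — Component impedances:
  R: Z = R = 694 Ω
  C: Z = 1/(jωC) = -j/(ω·C) = 0 - j680.5 Ω
Step 3 — Series combination: Z_total = R + C = 694 - j680.5 Ω = 972∠-44.4° Ω.
Step 4 — Source phasor: V = 89.5∠-25.8° V = 80.58 - j38.95 V.
Step 5 — Current: I = V / Z = 0.08725 + j0.02943 A = 0.09208∠18.6° A.
Step 6 — Complex power: S = V·I* = 5.884 - j5.77 VA.
Step 7 — Real power: P = Re(S) = 5.884 W.
Step 8 — Reactive power: Q = Im(S) = -5.77 VAR.
Step 9 — Apparent power: |S| = 8.241 VA.
Step 10 — Power factor: PF = P/|S| = 0.714 (leading).

(a) P = 5.884 W  (b) Q = -5.77 VAR  (c) S = 8.241 VA  (d) PF = 0.714 (leading)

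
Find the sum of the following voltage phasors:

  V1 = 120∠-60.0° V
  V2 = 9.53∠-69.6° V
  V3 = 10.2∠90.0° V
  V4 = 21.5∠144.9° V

Step 1 — Convert each phasor to rectangular form:
  V1 = 120·(cos(-60.0°) + j·sin(-60.0°)) = 60 - j103.9 V
  V2 = 9.53·(cos(-69.6°) + j·sin(-69.6°)) = 3.322 - j8.932 V
  V3 = 10.2·(cos(90.0°) + j·sin(90.0°)) = 0 + j10.2 V
  V4 = 21.5·(cos(144.9°) + j·sin(144.9°)) = -17.59 + j12.36 V
Step 2 — Sum components: V_total = 45.73 - j90.29 V.
Step 3 — Convert to polar: |V_total| = 101.2 V, ∠V_total = -63.1°.

V_total = 101.2∠-63.1° V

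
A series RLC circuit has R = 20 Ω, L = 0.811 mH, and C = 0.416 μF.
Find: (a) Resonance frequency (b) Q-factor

Step 1 — Resonance condition Im(Z)=0 gives ω₀ = 1/√(LC).
Step 2 — ω₀ = 1/√(0.000811·4.16e-07) = 5.444e+04 rad/s.
Step 3 — f₀ = ω₀/(2π) = 8665 Hz.
Step 4 — Series Q: Q = ω₀L/R = 5.444e+04·0.000811/20 = 2.208.

(a) f₀ = 8665 Hz  (b) Q = 2.208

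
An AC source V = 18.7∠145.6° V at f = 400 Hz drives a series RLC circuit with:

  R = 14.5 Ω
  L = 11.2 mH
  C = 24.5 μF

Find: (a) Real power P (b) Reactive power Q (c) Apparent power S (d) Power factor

Step 1 — Angular frequency: ω = 2π·f = 2π·400 = 2513 rad/s.
Step 2 — Component impedances:
  R: Z = R = 14.5 Ω
  L: Z = jωL = j·2513·0.0112 = 0 + j28.15 Ω
  C: Z = 1/(jωC) = -j/(ω·C) = 0 - j16.24 Ω
Step 3 — Series combination: Z_total = R + L + C = 14.5 + j11.91 Ω = 18.76∠39.4° Ω.
Step 4 — Source phasor: V = 18.7∠145.6° V = -15.43 + j10.56 V.
Step 5 — Current: I = V / Z = -0.2781 + j0.957 A = 0.9966∠106.2° A.
Step 6 — Complex power: S = V·I* = 14.4 + j11.83 VA.
Step 7 — Real power: P = Re(S) = 14.4 W.
Step 8 — Reactive power: Q = Im(S) = 11.83 VAR.
Step 9 — Apparent power: |S| = 18.64 VA.
Step 10 — Power factor: PF = P/|S| = 0.7728 (lagging).

(a) P = 14.4 W  (b) Q = 11.83 VAR  (c) S = 18.64 VA  (d) PF = 0.7728 (lagging)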